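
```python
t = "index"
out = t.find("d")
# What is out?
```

Trace:
`t = "index"` → t = 'index'
`out = t.find("d")` → out = 2
So out = 2

Answer: 2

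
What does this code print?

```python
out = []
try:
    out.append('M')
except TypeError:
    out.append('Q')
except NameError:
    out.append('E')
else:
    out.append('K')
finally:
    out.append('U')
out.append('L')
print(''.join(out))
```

Execution trace: 'M' (try body, no exception) → 'K' (else) → 'U' (finally) → 'L' (after the try/except). Output: MKUL

Answer: MKUL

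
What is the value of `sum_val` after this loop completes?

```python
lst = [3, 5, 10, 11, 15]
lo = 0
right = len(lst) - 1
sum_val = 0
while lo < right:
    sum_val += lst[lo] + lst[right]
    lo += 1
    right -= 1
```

Sum of pairs from ends
`sum_val` takes the values: 0 → 18 → 34

Answer: 34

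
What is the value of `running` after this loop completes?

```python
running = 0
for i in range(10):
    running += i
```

Sum of 0 to 9 = 45
`running` takes the values: 0 → 1 → 3 → 6 → 10 → 15 → 21 → 28 → 36 → 45

Answer: 45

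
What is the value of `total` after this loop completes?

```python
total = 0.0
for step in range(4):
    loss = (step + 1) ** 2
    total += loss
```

Sum of squared losses 1² + 2² + ... + 4²
`total` takes the values: 0.0 → 1.0 → 5.0 → 14.0 → 30.0

Answer: 30.0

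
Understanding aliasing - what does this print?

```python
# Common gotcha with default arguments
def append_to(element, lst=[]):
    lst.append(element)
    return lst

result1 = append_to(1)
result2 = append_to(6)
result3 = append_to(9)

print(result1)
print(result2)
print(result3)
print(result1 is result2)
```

Key concept: mutable default argument gotcha.
Step by step:
`result1 = append_to(1)` → result1 = [1]
`result2 = append_to(6)` → result1 = [1, 6] (same object as result2); result2 = [1, 6] (same object as result1)
`result3 = append_to(9)` → result1 = [1, 6, 9] (same object as result2, result3); result2 = [1, 6, 9] (same object as result1, result3); result3 = [1, 6, 9] (same object as result1, result2)
`print(result1)` → prints [1, 6, 9]
`print(result2)` → prints [1, 6, 9]
`print(result3)` → prints [1, 6, 9]
`print(result1 is result2)` → prints True

Answer:
[1, 6, 9]
[1, 6, 9]
[1, 6, 9]
True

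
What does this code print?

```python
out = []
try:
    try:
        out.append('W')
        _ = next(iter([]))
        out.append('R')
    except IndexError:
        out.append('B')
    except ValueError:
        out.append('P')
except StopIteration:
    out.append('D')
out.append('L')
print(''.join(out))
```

Execution trace: 'W' (try body) → 'D' (outer except StopIteration) → 'L' (after the try/except). Output: WDL

Answer: WDL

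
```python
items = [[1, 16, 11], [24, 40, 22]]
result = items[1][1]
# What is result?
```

Trace:
`items = [[1, 16, 11], [24, 40, 22]]` → items = [[1, 16, 11], [24, 40, 22]]
`result = items[1][1]` → result = 40
So result = 40

Answer: 40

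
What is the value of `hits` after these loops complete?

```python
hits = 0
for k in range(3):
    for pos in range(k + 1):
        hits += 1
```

Triangle: 1 + 2 + ... + 3
`hits` takes the values: 0 → 1 → 2 → 3 → 4 → 5 → 6

Answer: 6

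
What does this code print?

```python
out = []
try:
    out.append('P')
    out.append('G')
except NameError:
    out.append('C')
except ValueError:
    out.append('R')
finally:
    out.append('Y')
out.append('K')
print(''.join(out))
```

Execution trace: 'P' (try body) → 'G' (try body, no exception) → 'Y' (finally) → 'K' (after the try/except). Output: PGYK

Answer: PGYK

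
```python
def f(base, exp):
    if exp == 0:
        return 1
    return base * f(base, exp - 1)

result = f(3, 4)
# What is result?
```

f(3, 4) = 3 * 3 * 3 * 3 = 81

Answer: 81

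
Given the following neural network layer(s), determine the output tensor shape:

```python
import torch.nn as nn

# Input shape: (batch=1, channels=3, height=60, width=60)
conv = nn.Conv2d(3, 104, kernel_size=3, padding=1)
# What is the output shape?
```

Input: (1, 3, 60, 60) -> Output: (1, 104, 60, 60)

Answer: (1, 104, 60, 60)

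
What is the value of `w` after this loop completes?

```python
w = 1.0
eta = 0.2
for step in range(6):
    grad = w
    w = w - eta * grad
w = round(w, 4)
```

Gradient descent: w = 1.0 * (1 - 0.2)^6
`w` takes the values: 1.0 → 0.8 → 0.64 → 0.512 → 0.4096 → 0.32768 → 0.262144 → 0.2621

Answer: 0.2621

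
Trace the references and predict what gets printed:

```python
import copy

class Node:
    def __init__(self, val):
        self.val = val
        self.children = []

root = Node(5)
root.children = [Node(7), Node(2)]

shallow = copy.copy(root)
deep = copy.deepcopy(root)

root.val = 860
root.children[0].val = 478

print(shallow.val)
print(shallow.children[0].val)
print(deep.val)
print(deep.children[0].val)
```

Key concept: deep copy with custom objects.
Step by step:
`root = Node(5)` → root = Node(val=5, children=[])
`root.children = [Node(7), Node(2)]` → root = Node(val=5, children=[Node(val=7, children=[]), Node(val=2, children=[])])
`shallow = copy.copy(root)` → shallow = Node(val=5, children=[Node(val=7, children=[]), Node(val=2, children=[])])
`deep = copy.deepcopy(root)` → deep = Node(val=5, children=[Node(val=7, children=[]), Node(val=2, children=[])])
`root.val = 860` → root = Node(val=860, children=[Node(val=7, children=[]), Node(val=2, children=[])])
`root.children[0].val = 478` → root = Node(val=860, children=[Node(val=478, children=[]), Node(val=2, children=[])]); shallow = Node(val=5, children=[Node(val=478, children=[]), Node(val=2, children=[])])
`print(shallow.val)` → prints 5
`print(shallow.children[0].val)` → prints 478
`print(deep.val)` → prints 5
`print(deep.children[0].val)` → prints 7

Answer:
5
478
5
7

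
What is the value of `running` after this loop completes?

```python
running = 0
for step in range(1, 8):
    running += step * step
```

Sum of squares 1² to 7² = 140
`running` takes the values: 0 → 1 → 5 → 14 → 30 → 55 → 91 → 140

Answer: 140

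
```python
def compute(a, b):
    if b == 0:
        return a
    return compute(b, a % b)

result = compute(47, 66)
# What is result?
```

compute(47, 66) -> compute(66, 47) -> compute(47, 19) -> compute(19, 9) -> compute(9, 1) -> compute(1, 0) -> 1

Answer: 1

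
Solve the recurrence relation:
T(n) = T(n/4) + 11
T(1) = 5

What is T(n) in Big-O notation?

Each step divides n by 4 and adds 11. After log_4(n) steps we reach T(1)=5. So T(n) = 11·log_4(n) + 5 = O(log n).

Answer: O(log n)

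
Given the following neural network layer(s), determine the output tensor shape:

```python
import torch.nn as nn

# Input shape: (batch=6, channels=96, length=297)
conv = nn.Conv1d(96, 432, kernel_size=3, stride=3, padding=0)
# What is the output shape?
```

Input: (6, 96, 297) -> Output: (6, 432, 99)

Answer: (6, 432, 99)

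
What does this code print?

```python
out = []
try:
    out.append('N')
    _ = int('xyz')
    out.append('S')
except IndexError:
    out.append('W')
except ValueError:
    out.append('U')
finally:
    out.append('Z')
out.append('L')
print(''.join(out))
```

Execution trace: 'N' (try body) → 'U' (except ValueError) → 'Z' (finally) → 'L' (after the try/except). Output: NUZL

Answer: NUZL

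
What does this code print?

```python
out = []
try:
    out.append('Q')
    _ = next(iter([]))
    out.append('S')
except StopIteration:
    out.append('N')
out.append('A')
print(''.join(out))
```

Execution trace: 'Q' (try body) → 'N' (except StopIteration) → 'A' (after the try/except). Output: QNA

Answer: QNA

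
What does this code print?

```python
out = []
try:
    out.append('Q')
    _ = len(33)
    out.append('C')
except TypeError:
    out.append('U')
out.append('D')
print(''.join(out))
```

Execution trace: 'Q' (try body) → 'U' (except TypeError) → 'D' (after the try/except). Output: QUD

Answer: QUD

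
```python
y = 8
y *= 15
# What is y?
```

Trace:
`y = 8` → y = 8
`y *= 15` → y = 120
So y = 120

Answer: 120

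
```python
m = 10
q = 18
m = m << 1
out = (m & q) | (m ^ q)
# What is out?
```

Trace:
`m = 10` → m = 10
`q = 18` → q = 18
`m = m << 1` → m = 20
`out = (m & q) | (m ^ q)` → out = 22
So out = 22

Answer: 22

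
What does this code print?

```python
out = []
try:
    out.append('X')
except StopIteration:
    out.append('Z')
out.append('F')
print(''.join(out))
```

Execution trace: 'X' (try body, no exception) → 'F' (after the try/except). Output: XF

Answer: XF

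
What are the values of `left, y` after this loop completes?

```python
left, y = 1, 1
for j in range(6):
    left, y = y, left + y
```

Fibonacci: after 6 iterations
`left, y` takes the values: (1, 1) → (1, 2) → (2, 3) → (3, 5) → (5, 8) → (8, 13) → (13, 21)

Answer: 13, 21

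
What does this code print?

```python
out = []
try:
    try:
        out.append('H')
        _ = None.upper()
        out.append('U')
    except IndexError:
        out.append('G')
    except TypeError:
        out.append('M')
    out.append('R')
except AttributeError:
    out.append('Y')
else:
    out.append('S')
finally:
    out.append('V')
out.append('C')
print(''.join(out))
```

Execution trace: 'H' (inner try body) → 'Y' (except AttributeError) → 'V' (finally) → 'C' (after the try/except). Output: HYVC

Answer: HYVC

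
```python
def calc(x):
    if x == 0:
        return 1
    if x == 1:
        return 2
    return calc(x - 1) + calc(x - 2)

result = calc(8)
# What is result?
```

Build up from base cases: calc(0)=1, calc(1)=2, calc(2)=3, calc(3)=5, calc(4)=8, calc(5)=13, calc(6)=21, ..., calc(8)=55

Answer: 55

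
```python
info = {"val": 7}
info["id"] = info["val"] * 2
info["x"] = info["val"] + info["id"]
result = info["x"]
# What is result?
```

Trace:
`info = {"val": 7}` → info = {'val': 7}
`info["id"] = info["val"] * 2` → info = {'val': 7, 'id': 14}
`info["x"] = info["val"] + info["id"]` → info = {'val': 7, 'id': 14, 'x': 21}
`result = info["x"]` → result = 21
So result = 21

Answer: 21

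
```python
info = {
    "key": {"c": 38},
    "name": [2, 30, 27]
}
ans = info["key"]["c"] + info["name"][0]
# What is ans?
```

Trace:
`info = { ...` → info = {'key': {'c': 38}, 'name': [2, 30, 27]}
`ans = info["key"]["c"] + info["name"][0]` → ans = 40
So ans = 40

Answer: 40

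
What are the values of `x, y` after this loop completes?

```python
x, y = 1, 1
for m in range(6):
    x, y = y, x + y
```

Fibonacci: after 6 iterations
`x, y` takes the values: (1, 1) → (1, 2) → (2, 3) → (3, 5) → (5, 8) → (8, 13) → (13, 21)

Answer: 13, 21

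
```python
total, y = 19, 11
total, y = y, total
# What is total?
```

Trace:
`total, y = 19, 11` → total = 19; y = 11
`total, y = y, total` → total = 11; y = 19
So total = 11

Answer: 11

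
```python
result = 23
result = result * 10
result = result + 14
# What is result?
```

Trace:
`result = 23` → result = 23
`result = result * 10` → result = 230
`result = result + 14` → result = 244
So result = 244

Answer: 244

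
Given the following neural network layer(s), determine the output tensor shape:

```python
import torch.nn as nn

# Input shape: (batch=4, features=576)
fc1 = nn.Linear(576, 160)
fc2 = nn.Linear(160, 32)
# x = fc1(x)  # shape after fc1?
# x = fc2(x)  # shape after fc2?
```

Input: (4, 576) -> after fc1: (4, 160) -> Output: (4, 32)

Answer: (4, 32)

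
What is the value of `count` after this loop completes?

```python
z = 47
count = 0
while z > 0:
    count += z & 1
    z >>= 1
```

Count set bits in 47 (binary: 0b101111)
`count` takes the values: 0 → 1 → 2 → 3 → 4 → 5

Answer: 5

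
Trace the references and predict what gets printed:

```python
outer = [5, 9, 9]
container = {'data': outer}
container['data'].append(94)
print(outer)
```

Key concept: dict holds reference to list.
Step by step:
`outer = [5, 9, 9]` → outer = [5, 9, 9]
`container = {'data': outer}` → container = {'data': [5, 9, 9]}
`container['data'].append(94)` → outer = [5, 9, 9, 94]; container = {'data': [5, 9, 9, 94]}
`print(outer)` → prints [5, 9, 9, 94]

Answer: [5, 9, 9, 94]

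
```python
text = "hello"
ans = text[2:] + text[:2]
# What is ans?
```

Trace:
`text = "hello"` → text = 'hello'
`ans = text[2:] + text[:2]` → ans = 'llohe'
So ans = 'llohe'

Answer: 'llohe'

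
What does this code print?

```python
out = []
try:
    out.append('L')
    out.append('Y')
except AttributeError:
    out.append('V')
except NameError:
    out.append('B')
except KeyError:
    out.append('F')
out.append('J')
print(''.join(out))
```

Execution trace: 'L' (try body) → 'Y' (try body, no exception) → 'J' (after the try/except). Output: LYJ

Answer: LYJ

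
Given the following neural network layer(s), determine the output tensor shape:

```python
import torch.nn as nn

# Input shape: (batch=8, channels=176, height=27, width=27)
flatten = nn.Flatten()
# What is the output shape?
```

Input: (8, 176, 27, 27) -> Output: (8, 128304)

Answer: (8, 128304)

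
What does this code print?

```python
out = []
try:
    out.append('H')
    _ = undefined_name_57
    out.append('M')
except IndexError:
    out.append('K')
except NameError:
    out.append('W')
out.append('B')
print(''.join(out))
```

Execution trace: 'H' (try body) → 'W' (except NameError) → 'B' (after the try/except). Output: HWB

Answer: HWB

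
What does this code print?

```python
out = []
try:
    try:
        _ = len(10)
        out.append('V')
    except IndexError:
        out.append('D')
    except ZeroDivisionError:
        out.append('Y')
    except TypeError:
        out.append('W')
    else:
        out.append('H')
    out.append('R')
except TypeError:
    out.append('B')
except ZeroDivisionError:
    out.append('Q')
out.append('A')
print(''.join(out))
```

Execution trace: 'W' (inner except TypeError) → 'R' (try body, no exception) → 'A' (after the try/except). Output: WRA

Answer: WRA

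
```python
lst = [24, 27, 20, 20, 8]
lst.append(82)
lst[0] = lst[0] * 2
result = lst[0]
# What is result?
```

Trace:
`lst = [24, 27, 20, 20, 8]` → lst = [24, 27, 20, 20, 8]
`lst.append(82)` → lst = [24, 27, 20, 20, 8, 82]
`lst[0] = lst[0] * 2` → lst = [48, 27, 20, 20, 8, 82]
`result = lst[0]` → result = 48
So result = 48

Answer: 48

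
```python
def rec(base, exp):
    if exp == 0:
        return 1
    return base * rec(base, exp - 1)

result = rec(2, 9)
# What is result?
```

rec(2, 9) = 2 * 2 * 2 * 2 * 2 * 2 * 2 * 2 * 2 = 512

Answer: 512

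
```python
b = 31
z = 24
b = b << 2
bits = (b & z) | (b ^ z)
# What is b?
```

Trace:
`b = 31` → b = 31
`z = 24` → z = 24
`b = b << 2` → b = 124
`bits = (b & z) | (b ^ z)` → bits = 124
So b = 124

Answer: 124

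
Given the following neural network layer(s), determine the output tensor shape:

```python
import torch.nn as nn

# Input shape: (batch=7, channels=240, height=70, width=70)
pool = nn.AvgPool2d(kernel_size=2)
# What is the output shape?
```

Input: (7, 240, 70, 70) -> Output: (7, 240, 35, 35)

Answer: (7, 240, 35, 35)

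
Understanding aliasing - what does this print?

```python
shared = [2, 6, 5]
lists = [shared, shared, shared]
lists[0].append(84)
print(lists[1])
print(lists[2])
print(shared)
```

Key concept: list of same reference.
Step by step:
`shared = [2, 6, 5]` → shared = [2, 6, 5]
`lists = [shared, shared, shared]` → lists = [[2, 6, 5], [2, 6, 5], [2, 6, 5]]
`lists[0].append(84)` → shared = [2, 6, 5, 84]; lists = [[2, 6, 5, 84], [2, 6, 5, 84], [2, 6, 5, 84]]
`print(lists[1])` → prints [2, 6, 5, 84]
`print(lists[2])` → prints [2, 6, 5, 84]
`print(shared)` → prints [2, 6, 5, 84]

Answer:
[2, 6, 5, 84]
[2, 6, 5, 84]
[2, 6, 5, 84]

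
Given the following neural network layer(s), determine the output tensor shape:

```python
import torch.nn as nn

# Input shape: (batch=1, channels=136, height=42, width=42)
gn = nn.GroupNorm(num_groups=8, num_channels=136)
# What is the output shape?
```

Input: (1, 136, 42, 42) -> Output: (1, 136, 42, 42)

Answer: (1, 136, 42, 42)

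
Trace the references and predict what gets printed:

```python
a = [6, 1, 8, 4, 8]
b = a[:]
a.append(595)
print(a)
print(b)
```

Key concept: slice [:] creates copy.
Step by step:
`a = [6, 1, 8, 4, 8]` → a = [6, 1, 8, 4, 8]
`b = a[:]` → b = [6, 1, 8, 4, 8]
`a.append(595)` → a = [6, 1, 8, 4, 8, 595]
`print(a)` → prints [6, 1, 8, 4, 8, 595]
`print(b)` → prints [6, 1, 8, 4, 8]

Answer:
[6, 1, 8, 4, 8, 595]
[6, 1, 8, 4, 8]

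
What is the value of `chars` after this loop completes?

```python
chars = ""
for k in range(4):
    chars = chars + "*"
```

Repeat '*' 4 times
`chars` takes the values: "" → "*" → "**" → "***" → "****"

Answer: "****"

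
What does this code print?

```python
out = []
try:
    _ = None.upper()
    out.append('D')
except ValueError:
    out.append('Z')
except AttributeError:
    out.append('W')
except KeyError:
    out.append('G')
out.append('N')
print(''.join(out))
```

Execution trace: 'W' (except AttributeError) → 'N' (after the try/except). Output: WN

Answer: WN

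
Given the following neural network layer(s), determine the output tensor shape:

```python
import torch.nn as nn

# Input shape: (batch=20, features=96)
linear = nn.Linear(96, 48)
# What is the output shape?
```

Input: (20, 96) -> Output: (20, 48)

Answer: (20, 48)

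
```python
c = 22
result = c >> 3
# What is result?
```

Trace:
`c = 22` → c = 22
`result = c >> 3` → result = 2
So result = 2

Answer: 2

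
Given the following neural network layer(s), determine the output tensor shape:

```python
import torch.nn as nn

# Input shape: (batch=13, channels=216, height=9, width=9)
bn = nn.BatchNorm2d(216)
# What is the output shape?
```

Input: (13, 216, 9, 9) -> Output: (13, 216, 9, 9)

Answer: (13, 216, 9, 9)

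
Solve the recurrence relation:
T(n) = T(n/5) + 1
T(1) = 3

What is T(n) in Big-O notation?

Each step divides n by 5 and adds 1. After log_5(n) steps we reach T(1)=3. So T(n) = 1·log_5(n) + 3 = O(log n).

Answer: O(log n)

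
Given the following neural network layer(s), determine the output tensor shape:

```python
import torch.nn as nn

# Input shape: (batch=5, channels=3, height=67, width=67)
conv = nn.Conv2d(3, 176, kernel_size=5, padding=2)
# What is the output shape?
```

Input: (5, 3, 67, 67) -> Output: (5, 176, 67, 67)

Answer: (5, 176, 67, 67)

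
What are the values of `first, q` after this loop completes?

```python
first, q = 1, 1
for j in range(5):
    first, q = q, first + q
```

Fibonacci: after 5 iterations
`first, q` takes the values: (1, 1) → (1, 2) → (2, 3) → (3, 5) → (5, 8) → (8, 13)

Answer: 8, 13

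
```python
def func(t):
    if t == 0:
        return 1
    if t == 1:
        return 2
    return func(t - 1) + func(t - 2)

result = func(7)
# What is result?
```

Build up from base cases: func(0)=1, func(1)=2, func(2)=3, func(3)=5, func(4)=8, func(5)=13, func(6)=21, ..., func(7)=34

Answer: 34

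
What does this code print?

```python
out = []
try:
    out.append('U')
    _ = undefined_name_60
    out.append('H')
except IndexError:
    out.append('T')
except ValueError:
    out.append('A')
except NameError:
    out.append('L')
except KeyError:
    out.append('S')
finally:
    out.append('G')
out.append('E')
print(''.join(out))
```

Execution trace: 'U' (try body) → 'L' (except NameError) → 'G' (finally) → 'E' (after the try/except). Output: ULGE

Answer: ULGE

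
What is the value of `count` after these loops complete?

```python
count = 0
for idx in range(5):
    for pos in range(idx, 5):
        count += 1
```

Upper triangle: 5 + 4 + ... + 1
`count` takes the values: 0 → 1 → 2 → 3 → 4 → 5 → 6 → 7 → 8 → 9 → 10 → 11 → 12 → 13 → 14 → 15

Answer: 15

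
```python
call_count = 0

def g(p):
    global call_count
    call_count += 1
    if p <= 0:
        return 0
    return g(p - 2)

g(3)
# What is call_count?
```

Linear recursion stepping by 2: 3 calls from p=3 down to ≤0.

Answer: 3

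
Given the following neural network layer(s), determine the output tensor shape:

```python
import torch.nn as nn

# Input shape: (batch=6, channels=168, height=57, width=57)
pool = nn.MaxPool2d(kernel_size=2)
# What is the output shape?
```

Input: (6, 168, 57, 57) -> Output: (6, 168, 28, 28)

Answer: (6, 168, 28, 28)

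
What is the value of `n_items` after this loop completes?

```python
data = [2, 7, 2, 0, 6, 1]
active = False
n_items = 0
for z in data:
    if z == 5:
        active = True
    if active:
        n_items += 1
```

Count elements after first 5 in [2, 7, 2, 0, 6, 1]
`n_items` takes the values: 0

Answer: 0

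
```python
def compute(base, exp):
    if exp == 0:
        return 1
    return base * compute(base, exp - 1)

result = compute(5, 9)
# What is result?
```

compute(5, 9) = 5 * 5 * 5 * 5 * 5 * 5 * 5 * 5 * 5 = 1953125

Answer: 1953125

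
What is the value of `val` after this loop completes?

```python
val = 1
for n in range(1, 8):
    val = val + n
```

Start at 1, add 1 through 7
`val` takes the values: 1 → 2 → 4 → 7 → 11 → 16 → 22 → 29

Answer: 29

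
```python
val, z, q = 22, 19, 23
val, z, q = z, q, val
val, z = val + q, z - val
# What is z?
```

Trace:
`val, z, q = 22, 19, 23` → val = 22; z = 19; q = 23
`val, z, q = z, q, val` → val = 19; z = 23; q = 22
`val, z = val + q, z - val` → val = 41; z = 4
So z = 4

Answer: 4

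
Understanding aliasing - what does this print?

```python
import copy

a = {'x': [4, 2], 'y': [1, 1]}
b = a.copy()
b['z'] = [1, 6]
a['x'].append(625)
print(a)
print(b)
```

Key concept: shallow copy of dict with mutable values.
Step by step:
`a = {'x': [4, 2], 'y': [1, 1]}` → a = {'x': [4, 2], 'y': [1, 1]}
`b = a.copy()` → b = {'x': [4, 2], 'y': [1, 1]}
`b['z'] = [1, 6]` → b = {'x': [4, 2], 'y': [1, 1], 'z': [1, 6]}
`a['x'].append(625)` → a = {'x': [4, 2, 625], 'y': [1, 1]}; b = {'x': [4, 2, 625], 'y': [1, 1], 'z': [1, 6]}
`print(a)` → prints {'x': [4, 2, 625], 'y': [1, 1]}
`print(b)` → prints {'x': [4, 2, 625], 'y': [1, 1], 'z': [1, 6]}

Answer:
{'x': [4, 2, 625], 'y': [1, 1]}
{'x': [4, 2, 625], 'y': [1, 1], 'z': [1, 6]}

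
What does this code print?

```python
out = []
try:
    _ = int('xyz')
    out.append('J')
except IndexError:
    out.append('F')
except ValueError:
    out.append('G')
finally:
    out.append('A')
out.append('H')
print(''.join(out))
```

Execution trace: 'G' (except ValueError) → 'A' (finally) → 'H' (after the try/except). Output: GAH

Answer: GAH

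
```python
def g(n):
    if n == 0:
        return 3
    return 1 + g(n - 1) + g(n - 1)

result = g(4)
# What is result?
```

g(n) = 1 + 2·g(n-1), g(0)=3. Closed form: (3+1)·2^4 - 1 = 63.

Answer: 63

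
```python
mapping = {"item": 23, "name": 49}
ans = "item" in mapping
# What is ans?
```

Trace:
`mapping = {"item": 23, "name": 49}` → mapping = {'item': 23, 'name': 49}
`ans = "item" in mapping` → ans = True
So ans = True

Answer: True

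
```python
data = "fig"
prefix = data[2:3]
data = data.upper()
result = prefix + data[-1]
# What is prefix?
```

Trace:
`data = "fig"` → data = 'fig'
`prefix = data[2:3]` → prefix = 'g'
`data = data.upper()` → data = 'FIG'
`result = prefix + data[-1]` → result = 'gG'
So prefix = 'g'

Answer: 'g'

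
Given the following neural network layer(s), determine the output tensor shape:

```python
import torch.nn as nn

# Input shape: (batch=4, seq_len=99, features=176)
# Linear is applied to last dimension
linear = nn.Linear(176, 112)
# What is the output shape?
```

Input: (4, 99, 176) -> Output: (4, 99, 112)

Answer: (4, 99, 112)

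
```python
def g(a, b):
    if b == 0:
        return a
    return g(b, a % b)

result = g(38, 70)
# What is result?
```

g(38, 70) -> g(70, 38) -> g(38, 32) -> g(32, 6) -> g(6, 2) -> g(2, 0) -> 2

Answer: 2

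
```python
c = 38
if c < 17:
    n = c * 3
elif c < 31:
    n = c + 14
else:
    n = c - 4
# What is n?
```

Trace:
`c = 38` → c = 38
`if c < 17: ...` → c < 17 is False, c < 31 is False, take else branch → n = 34
So n = 34

Answer: 34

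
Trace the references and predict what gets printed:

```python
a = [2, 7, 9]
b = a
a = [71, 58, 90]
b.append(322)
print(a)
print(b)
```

Key concept: rebinding vs mutation: a is rebound to a new list, b still points at the original.
Step by step:
`a = [2, 7, 9]` → a = [2, 7, 9]
`b = a` → b = [2, 7, 9] (same object as a)
`a = [71, 58, 90]` → a = [71, 58, 90]
`b.append(322)` → b = [2, 7, 9, 322]
`print(a)` → prints [71, 58, 90]
`print(b)` → prints [2, 7, 9, 322]

Answer:
[71, 58, 90]
[2, 7, 9, 322]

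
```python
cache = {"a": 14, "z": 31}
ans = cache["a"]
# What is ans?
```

Trace:
`cache = {"a": 14, "z": 31}` → cache = {'a': 14, 'z': 31}
`ans = cache["a"]` → ans = 14
So ans = 14

Answer: 14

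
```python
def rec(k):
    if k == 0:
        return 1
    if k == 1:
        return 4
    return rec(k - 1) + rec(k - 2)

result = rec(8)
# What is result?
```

Build up from base cases: rec(0)=1, rec(1)=4, rec(2)=5, rec(3)=9, rec(4)=14, rec(5)=23, rec(6)=37, ..., rec(8)=97

Answer: 97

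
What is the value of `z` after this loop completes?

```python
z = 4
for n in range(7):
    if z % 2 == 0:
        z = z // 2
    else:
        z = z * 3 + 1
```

Collatz-style transformation from 4
`z` takes the values: 4 → 2 → 1 → 4 → 2 → 1 → 4 → 2

Answer: 2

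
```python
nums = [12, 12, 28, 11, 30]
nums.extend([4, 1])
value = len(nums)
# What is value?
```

Trace:
`nums = [12, 12, 28, 11, 30]` → nums = [12, 12, 28, 11, 30]
`nums.extend([4, 1])` → nums = [12, 12, 28, 11, 30, 4, 1]
`value = len(nums)` → value = 7
So value = 7

Answer: 7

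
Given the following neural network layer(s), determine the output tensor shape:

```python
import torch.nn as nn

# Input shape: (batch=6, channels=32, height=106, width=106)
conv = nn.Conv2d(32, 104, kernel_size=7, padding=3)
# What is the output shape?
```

Input: (6, 32, 106, 106) -> Output: (6, 104, 106, 106)

Answer: (6, 104, 106, 106)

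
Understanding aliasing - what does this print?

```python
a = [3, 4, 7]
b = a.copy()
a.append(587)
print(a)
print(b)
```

Key concept: list.copy() creates independent copy.
Step by step:
`a = [3, 4, 7]` → a = [3, 4, 7]
`b = a.copy()` → b = [3, 4, 7]
`a.append(587)` → a = [3, 4, 7, 587]
`print(a)` → prints [3, 4, 7, 587]
`print(b)` → prints [3, 4, 7]

Answer:
[3, 4, 7, 587]
[3, 4, 7]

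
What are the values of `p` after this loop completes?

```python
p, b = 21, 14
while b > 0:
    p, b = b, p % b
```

GCD of 21 and 14
`p` takes the values: 21 → 14 → 7

Answer: 7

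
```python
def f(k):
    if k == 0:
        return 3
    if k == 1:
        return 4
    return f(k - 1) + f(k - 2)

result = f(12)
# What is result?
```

Build up from base cases: f(0)=3, f(1)=4, f(2)=7, f(3)=11, f(4)=18, f(5)=29, f(6)=47, ..., f(12)=843

Answer: 843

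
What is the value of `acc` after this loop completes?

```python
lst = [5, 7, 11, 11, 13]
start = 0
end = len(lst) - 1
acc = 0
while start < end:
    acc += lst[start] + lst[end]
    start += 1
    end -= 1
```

Sum of pairs from ends
`acc` takes the values: 0 → 18 → 36

Answer: 36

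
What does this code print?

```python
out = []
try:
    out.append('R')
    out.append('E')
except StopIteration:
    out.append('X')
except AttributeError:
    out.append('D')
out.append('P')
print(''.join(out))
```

Execution trace: 'R' (try body) → 'E' (try body, no exception) → 'P' (after the try/except). Output: REP

Answer: REP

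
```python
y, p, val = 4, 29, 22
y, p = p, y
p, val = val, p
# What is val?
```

Trace:
`y, p, val = 4, 29, 22` → y = 4; p = 29; val = 22
`y, p = p, y` → y = 29; p = 4
`p, val = val, p` → p = 22; val = 4
So val = 4

Answer: 4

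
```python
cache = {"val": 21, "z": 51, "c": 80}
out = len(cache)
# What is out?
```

Trace:
`cache = {"val": 21, "z": 51, "c": 80}` → cache = {'val': 21, 'z': 51, 'c': 80}
`out = len(cache)` → out = 3
So out = 3

Answer: 3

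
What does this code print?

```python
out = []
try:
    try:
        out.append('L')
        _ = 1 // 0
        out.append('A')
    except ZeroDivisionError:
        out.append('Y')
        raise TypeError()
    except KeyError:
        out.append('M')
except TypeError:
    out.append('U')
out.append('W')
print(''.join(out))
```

Execution trace: 'L' (inner try body) → 'Y' (inner except ZeroDivisionError) → 'U' (outer except TypeError) → 'W' (after the try/except). Output: LYUW

Answer: LYUW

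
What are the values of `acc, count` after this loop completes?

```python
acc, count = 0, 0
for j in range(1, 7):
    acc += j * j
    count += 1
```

Sum of squares and count
`acc, count` takes the values: (0, 0) → (1, 0) → (1, 1) → (5, 1) → (5, 2) → (14, 2) → (14, 3) → (30, 3) → (30, 4) → (55, 4) → (55, 5) → (91, 5) → (91, 6)

Answer: 91, 6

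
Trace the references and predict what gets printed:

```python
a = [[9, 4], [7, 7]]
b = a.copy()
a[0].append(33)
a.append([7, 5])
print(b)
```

Key concept: shallow copy with nested lists.
Step by step:
`a = [[9, 4], [7, 7]]` → a = [[9, 4], [7, 7]]
`b = a.copy()` → b = [[9, 4], [7, 7]]
`a[0].append(33)` → a = [[9, 4, 33], [7, 7]]; b = [[9, 4, 33], [7, 7]]
`a.append([7, 5])` → a = [[9, 4, 33], [7, 7], [7, 5]]
`print(b)` → prints [[9, 4, 33], [7, 7]]

Answer: [[9, 4, 33], [7, 7]]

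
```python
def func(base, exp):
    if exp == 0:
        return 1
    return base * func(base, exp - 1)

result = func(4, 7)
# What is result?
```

func(4, 7) = 4 * 4 * 4 * 4 * 4 * 4 * 4 = 16384

Answer: 16384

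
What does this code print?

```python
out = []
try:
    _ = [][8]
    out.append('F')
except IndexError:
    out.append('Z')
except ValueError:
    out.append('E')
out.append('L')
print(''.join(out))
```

Execution trace: 'Z' (except IndexError) → 'L' (after the try/except). Output: ZL

Answer: ZL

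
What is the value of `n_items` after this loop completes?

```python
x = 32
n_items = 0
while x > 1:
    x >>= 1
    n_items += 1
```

Count right shifts until 1
`n_items` takes the values: 0 → 1 → 2 → 3 → 4 → 5

Answer: 5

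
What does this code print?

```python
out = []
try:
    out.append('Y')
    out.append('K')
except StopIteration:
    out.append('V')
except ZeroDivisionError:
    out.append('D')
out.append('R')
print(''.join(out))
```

Execution trace: 'Y' (try body) → 'K' (try body, no exception) → 'R' (after the try/except). Output: YKR

Answer: YKR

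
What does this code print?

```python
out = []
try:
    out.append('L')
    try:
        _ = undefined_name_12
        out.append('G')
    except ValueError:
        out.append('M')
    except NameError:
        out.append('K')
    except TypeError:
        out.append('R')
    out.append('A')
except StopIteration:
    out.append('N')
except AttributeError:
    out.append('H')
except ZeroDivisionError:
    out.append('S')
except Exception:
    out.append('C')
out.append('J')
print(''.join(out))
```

Execution trace: 'L' (try body) → 'K' (inner except NameError) → 'A' (try body, no exception) → 'J' (after the try/except). Output: LKAJ

Answer: LKAJ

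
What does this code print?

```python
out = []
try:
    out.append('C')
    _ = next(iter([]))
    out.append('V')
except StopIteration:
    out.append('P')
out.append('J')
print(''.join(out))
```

Execution trace: 'C' (try body) → 'P' (except StopIteration) → 'J' (after the try/except). Output: CPJ

Answer: CPJ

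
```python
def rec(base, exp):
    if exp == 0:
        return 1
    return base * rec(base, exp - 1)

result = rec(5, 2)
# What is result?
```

rec(5, 2) = 5 * 5 = 25

Answer: 25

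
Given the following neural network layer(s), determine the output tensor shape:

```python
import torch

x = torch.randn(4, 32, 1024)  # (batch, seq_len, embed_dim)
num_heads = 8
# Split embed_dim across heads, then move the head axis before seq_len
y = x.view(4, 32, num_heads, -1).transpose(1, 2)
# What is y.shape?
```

Input: (4, 32, 1024) -> head_dim = 1024 // 8 = 128; after view: (4, 32, 8, 128) -> after transpose(1, 2): (4, 8, 32, 128) -> Output: (4, 8, 32, 128)

Answer: (4, 8, 32, 128)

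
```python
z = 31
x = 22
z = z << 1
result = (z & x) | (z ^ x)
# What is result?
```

Trace:
`z = 31` → z = 31
`x = 22` → x = 22
`z = z << 1` → z = 62
`result = (z & x) | (z ^ x)` → result = 62
So result = 62

Answer: 62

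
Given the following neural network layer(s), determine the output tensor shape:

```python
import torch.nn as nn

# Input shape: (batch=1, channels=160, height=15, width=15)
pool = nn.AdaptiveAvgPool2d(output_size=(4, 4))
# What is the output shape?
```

Input: (1, 160, 15, 15) -> Output: (1, 160, 4, 4)

Answer: (1, 160, 4, 4)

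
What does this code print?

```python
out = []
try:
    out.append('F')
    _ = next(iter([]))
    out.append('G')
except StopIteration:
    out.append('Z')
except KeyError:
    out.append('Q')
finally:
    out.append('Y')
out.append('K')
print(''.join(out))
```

Execution trace: 'F' (try body) → 'Z' (except StopIteration) → 'Y' (finally) → 'K' (after the try/except). Output: FZYK

Answer: FZYK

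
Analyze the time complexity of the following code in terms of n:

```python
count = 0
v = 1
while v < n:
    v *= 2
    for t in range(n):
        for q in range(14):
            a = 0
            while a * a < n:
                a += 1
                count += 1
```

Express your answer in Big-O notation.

Each loop level contributes: log n × n × 1 × √n. Multiplying the contributions gives O(n√n log n).

Answer: O(n√n log n)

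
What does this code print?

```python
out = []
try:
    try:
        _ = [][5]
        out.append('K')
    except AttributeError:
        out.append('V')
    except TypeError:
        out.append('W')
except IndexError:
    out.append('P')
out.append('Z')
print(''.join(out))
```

Execution trace: 'P' (outer except IndexError) → 'Z' (after the try/except). Output: PZ

Answer: PZ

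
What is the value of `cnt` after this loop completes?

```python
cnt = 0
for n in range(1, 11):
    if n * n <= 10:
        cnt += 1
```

Count numbers where n² ≤ 10
`cnt` takes the values: 0 → 1 → 2 → 3

Answer: 3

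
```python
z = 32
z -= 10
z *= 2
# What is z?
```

Trace:
`z = 32` → z = 32
`z -= 10` → z = 22
`z *= 2` → z = 44
So z = 44

Answer: 44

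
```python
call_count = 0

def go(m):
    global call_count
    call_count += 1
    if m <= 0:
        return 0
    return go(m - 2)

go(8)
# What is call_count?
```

Linear recursion stepping by 2: 5 calls from m=8 down to ≤0.

Answer: 5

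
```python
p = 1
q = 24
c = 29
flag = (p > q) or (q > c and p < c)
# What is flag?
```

Trace:
`p = 1` → p = 1
`q = 24` → q = 24
`c = 29` → c = 29
`flag = (p > q) or (q > c and p < c)` → flag = False
So flag = False

Answer: False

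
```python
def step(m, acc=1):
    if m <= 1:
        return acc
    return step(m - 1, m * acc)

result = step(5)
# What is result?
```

Accumulator trace (n, acc): (5, 1) -> (4, 5) -> (3, 20) -> (2, 60) -> (1, 120) -> return 120

Answer: 120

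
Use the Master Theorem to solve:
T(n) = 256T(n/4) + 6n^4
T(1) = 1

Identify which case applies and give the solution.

a=256, b=4, f(n)=6n^4. log_4(256) = 4. Since c=4 = 4, Case 2 applies: T(n) = Θ(n^log_b(a) · log n) = O(n^4 log n).

Answer: O(n^4 log n) - Case 2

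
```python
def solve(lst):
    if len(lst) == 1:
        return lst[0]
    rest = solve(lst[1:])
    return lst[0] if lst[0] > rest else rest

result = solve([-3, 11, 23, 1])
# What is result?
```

Recursive max over [-3, 11, 23, 1] = 23

Answer: 23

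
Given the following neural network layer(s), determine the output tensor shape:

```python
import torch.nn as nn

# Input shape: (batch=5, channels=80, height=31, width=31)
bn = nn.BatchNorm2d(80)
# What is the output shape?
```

Input: (5, 80, 31, 31) -> Output: (5, 80, 31, 31)

Answer: (5, 80, 31, 31)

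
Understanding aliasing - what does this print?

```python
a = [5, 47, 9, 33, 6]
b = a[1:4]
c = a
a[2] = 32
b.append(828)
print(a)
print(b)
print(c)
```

Key concept: slice vs alias.
Step by step:
`a = [5, 47, 9, 33, 6]` → a = [5, 47, 9, 33, 6]
`b = a[1:4]` → b = [47, 9, 33]
`c = a` → c = [5, 47, 9, 33, 6] (same object as a)
`a[2] = 32` → a = [5, 47, 32, 33, 6] (same object as c); c = [5, 47, 32, 33, 6] (same object as a)
`b.append(828)` → b = [47, 9, 33, 828]
`print(a)` → prints [5, 47, 32, 33, 6]
`print(b)` → prints [47, 9, 33, 828]
`print(c)` → prints [5, 47, 32, 33, 6]

Answer:
[5, 47, 32, 33, 6]
[47, 9, 33, 828]
[5, 47, 32, 33, 6]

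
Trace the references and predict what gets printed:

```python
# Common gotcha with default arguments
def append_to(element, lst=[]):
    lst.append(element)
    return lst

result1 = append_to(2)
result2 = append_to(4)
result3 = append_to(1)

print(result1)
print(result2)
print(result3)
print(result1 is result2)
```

Key concept: mutable default argument gotcha.
Step by step:
`result1 = append_to(2)` → result1 = [2]
`result2 = append_to(4)` → result1 = [2, 4] (same object as result2); result2 = [2, 4] (same object as result1)
`result3 = append_to(1)` → result1 = [2, 4, 1] (same object as result2, result3); result2 = [2, 4, 1] (same object as result1, result3); result3 = [2, 4, 1] (same object as result1, result2)
`print(result1)` → prints [2, 4, 1]
`print(result2)` → prints [2, 4, 1]
`print(result3)` → prints [2, 4, 1]
`print(result1 is result2)` → prints True

Answer:
[2, 4, 1]
[2, 4, 1]
[2, 4, 1]
True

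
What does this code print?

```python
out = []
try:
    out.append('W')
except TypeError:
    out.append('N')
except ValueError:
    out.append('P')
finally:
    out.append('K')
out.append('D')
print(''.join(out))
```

Execution trace: 'W' (try body, no exception) → 'K' (finally) → 'D' (after the try/except). Output: WKD

Answer: WKD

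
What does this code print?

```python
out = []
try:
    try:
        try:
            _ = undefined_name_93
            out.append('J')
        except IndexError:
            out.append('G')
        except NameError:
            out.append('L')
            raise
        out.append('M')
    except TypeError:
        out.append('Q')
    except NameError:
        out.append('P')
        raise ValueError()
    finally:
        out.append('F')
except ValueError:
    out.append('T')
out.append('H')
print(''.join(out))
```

Execution trace: 'L' (inner except NameError) → 'P' (except NameError) → 'F' (finally) → 'T' (outer except ValueError) → 'H' (after the try/except). Output: LPFTH

Answer: LPFTH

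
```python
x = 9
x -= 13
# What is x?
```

Trace:
`x = 9` → x = 9
`x -= 13` → x = -4
So x = -4

Answer: -4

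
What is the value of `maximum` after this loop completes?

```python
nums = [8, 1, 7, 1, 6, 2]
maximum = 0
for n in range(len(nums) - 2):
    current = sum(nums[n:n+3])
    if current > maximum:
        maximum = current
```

Max sum of 3-element window in [8, 1, 7, 1, 6, 2]
`maximum` takes the values: 0 → 16

Answer: 16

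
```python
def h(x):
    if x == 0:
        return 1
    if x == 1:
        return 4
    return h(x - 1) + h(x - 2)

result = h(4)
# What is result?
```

Build up from base cases: h(0)=1, h(1)=4, h(2)=5, h(3)=9, h(4)=14

Answer: 14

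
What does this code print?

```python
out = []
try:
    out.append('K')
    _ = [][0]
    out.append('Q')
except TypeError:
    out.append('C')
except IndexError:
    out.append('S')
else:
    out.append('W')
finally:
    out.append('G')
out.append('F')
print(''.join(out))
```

Execution trace: 'K' (try body) → 'S' (except IndexError) → 'G' (finally) → 'F' (after the try/except). Output: KSGF

Answer: KSGF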